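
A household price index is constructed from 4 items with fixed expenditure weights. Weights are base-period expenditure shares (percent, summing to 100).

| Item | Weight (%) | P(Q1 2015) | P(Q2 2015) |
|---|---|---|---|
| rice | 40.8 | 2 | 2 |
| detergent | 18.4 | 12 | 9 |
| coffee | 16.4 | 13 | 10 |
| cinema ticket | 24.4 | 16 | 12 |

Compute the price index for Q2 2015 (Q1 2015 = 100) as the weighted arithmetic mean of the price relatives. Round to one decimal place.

rice: 40.8 × (2/2) = 40.8 × 1.000000 = 40.8000
detergent: 18.4 × (9/12) = 18.4 × 0.750000 = 13.8000
coffee: 16.4 × (10/13) = 16.4 × 0.769231 = 12.6154
cinema ticket: 24.4 × (12/16) = 24.4 × 0.750000 = 18.3000
Index = Σ wᵢ·(p₁ᵢ/p₀ᵢ) = 40.8000 + 13.8000 + 12.6154 + 18.3000 = 85.5154

85.5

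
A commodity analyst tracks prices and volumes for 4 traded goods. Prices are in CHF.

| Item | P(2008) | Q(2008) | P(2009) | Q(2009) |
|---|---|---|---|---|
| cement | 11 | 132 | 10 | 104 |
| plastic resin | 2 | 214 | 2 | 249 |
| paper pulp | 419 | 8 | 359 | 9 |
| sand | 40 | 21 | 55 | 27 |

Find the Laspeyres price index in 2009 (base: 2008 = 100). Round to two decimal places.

Laspeyres price index uses base-period quantities as weights.
ΣP(2009)·Q(2008) = 10×132 + 2×214 + 359×8 + 55×21 = 1320 + 428 + 2872 + 1155 = 5775
ΣP(2008)·Q(2008) = 11×132 + 2×214 + 419×8 + 40×21 = 1452 + 428 + 3352 + 840 = 6072
Index = 5775 / 6072 × 100 = 95.1087

95.11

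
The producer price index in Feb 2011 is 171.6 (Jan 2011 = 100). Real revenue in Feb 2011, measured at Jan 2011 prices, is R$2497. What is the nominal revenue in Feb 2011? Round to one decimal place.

Nominal = Real × (Index/100) = 2497 × (171.6/100)
        = 2497 × 1.716 = 4284.8520

4284.9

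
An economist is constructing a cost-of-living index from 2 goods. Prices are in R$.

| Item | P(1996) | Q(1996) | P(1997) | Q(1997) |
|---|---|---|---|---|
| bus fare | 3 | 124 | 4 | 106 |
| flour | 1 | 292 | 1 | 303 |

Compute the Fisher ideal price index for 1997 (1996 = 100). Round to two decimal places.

117.87

Laspeyres component (base-period weights):
ΣP(1997)Q(1996) = 4×124 + 1×292 = 496 + 292 = 788
ΣP(1996)Q(1996) = 3×124 + 1×292 = 372 + 292 = 664
L = 788 / 664 × 100 = 118.6747
Paasche component (current-period weights):
ΣP(1997)Q(1997) = 4×106 + 1×303 = 424 + 303 = 727
ΣP(1996)Q(1997) = 3×106 + 1×303 = 318 + 303 = 621
P = 727 / 621 × 100 = 117.0692
Fisher = √(L × P) = √(118.6747 × 117.0692) = 117.8692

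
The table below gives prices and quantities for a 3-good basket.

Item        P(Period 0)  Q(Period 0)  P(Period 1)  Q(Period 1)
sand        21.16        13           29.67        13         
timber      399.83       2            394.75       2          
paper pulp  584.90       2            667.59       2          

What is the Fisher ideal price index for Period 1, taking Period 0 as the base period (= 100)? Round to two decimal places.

111.84

Laspeyres component (base-period weights):
ΣP(Period 1)Q(Period 0) = 29.67×13 + 394.75×2 + 667.59×2 = 385.71 + 789.5 + 1335.18 = 2510.39
ΣP(Period 0)Q(Period 0) = 21.16×13 + 399.83×2 + 584.90×2 = 275.08 + 799.66 + 1169.8 = 2244.54
L = 2510.39 / 2244.54 × 100 = 111.8443
Paasche component (current-period weights):
ΣP(Period 1)Q(Period 1) = 29.67×13 + 394.75×2 + 667.59×2 = 385.71 + 789.5 + 1335.18 = 2510.39
ΣP(Period 0)Q(Period 1) = 21.16×13 + 399.83×2 + 584.90×2 = 275.08 + 799.66 + 1169.8 = 2244.54
P = 2510.39 / 2244.54 × 100 = 111.8443
Fisher = √(L × P) = √(111.8443 × 111.8443) = 111.8443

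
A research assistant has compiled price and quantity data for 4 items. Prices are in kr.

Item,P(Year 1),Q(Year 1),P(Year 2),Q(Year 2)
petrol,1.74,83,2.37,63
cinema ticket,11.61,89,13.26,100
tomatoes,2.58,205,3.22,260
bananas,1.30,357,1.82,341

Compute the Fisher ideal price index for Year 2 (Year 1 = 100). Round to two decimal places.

Laspeyres component (base-period weights):
ΣP(Year 2)Q(Year 1) = 2.37×83 + 13.26×89 + 3.22×205 + 1.82×357 = 196.71 + 1180.14 + 660.1 + 649.74 = 2686.69
ΣP(Year 1)Q(Year 1) = 1.74×83 + 11.61×89 + 2.58×205 + 1.30×357 = 144.42 + 1033.29 + 528.9 + 464.1 = 2170.71
L = 2686.69 / 2170.71 × 100 = 123.7701
Paasche component (current-period weights):
ΣP(Year 2)Q(Year 2) = 2.37×63 + 13.26×100 + 3.22×260 + 1.82×341 = 149.31 + 1326 + 837.2 + 620.62 = 2933.13
ΣP(Year 1)Q(Year 2) = 1.74×63 + 11.61×100 + 2.58×260 + 1.30×341 = 109.62 + 1161 + 670.8 + 443.3 = 2384.72
P = 2933.13 / 2384.72 × 100 = 122.9968
Fisher = √(L × P) = √(123.7701 × 122.9968) = 123.3829

123.38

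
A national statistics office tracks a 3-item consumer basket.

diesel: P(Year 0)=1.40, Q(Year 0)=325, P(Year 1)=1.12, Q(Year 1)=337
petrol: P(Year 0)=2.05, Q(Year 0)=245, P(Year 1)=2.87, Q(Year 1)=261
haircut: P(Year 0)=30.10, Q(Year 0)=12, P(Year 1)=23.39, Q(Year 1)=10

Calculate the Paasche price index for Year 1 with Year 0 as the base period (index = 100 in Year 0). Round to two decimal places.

104.02

Paasche price index uses current-period quantities as weights.
ΣP(Year 1)·Q(Year 1) = 1.12×337 + 2.87×261 + 23.39×10 = 377.44 + 749.07 + 233.9 = 1360.41
ΣP(Year 0)·Q(Year 1) = 1.40×337 + 2.05×261 + 30.10×10 = 471.8 + 535.05 + 301 = 1307.85
Index = 1360.41 / 1307.85 × 100 = 104.0188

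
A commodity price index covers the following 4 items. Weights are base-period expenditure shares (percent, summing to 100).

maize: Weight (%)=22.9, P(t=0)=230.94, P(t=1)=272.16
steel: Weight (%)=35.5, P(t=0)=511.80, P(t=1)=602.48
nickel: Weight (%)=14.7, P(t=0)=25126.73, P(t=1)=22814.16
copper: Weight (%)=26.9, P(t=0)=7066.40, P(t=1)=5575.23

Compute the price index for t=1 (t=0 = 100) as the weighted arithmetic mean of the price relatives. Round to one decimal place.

maize: 22.9 × (272.16/230.94) = 22.9 × 1.178488 = 26.9874
steel: 35.5 × (602.48/511.80) = 35.5 × 1.177179 = 41.7898
nickel: 14.7 × (22814.16/25126.73) = 14.7 × 0.907964 = 13.3471
copper: 26.9 × (5575.23/7066.40) = 26.9 × 0.788977 = 21.2235
Index = Σ wᵢ·(p₁ᵢ/p₀ᵢ) = 26.9874 + 41.7898 + 13.3471 + 21.2235 = 103.3478

103.3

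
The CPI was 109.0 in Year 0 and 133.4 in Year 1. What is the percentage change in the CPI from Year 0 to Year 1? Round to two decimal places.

Change = (133.4 − 109.0) / 109.0 × 100
       = 24.4 / 109.0 × 100 = 22.3853%

22.39%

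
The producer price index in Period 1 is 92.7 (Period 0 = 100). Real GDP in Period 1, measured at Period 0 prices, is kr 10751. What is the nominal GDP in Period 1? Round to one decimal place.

9966.2

Nominal = Real × (Index/100) = 10751 × (92.7/100)
        = 10751 × 0.927 = 9966.1770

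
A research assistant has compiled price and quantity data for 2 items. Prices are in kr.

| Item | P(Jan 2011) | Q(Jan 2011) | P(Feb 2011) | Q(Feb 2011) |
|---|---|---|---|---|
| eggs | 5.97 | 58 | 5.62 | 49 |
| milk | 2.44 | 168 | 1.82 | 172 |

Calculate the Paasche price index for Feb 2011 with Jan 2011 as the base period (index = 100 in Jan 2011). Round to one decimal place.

Paasche price index uses current-period quantities as weights.
ΣP(Feb 2011)·Q(Feb 2011) = 5.62×49 + 1.82×172 = 275.38 + 313.04 = 588.42
ΣP(Jan 2011)·Q(Feb 2011) = 5.97×49 + 2.44×172 = 292.53 + 419.68 = 712.21
Index = 588.42 / 712.21 × 100 = 82.6189

82.6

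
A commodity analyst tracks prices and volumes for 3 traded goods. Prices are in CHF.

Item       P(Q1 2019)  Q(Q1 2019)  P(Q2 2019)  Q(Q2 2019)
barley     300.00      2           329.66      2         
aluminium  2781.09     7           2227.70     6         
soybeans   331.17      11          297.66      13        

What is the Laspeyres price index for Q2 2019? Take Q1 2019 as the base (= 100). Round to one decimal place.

82.4

Laspeyres price index uses base-period quantities as weights.
ΣP(Q2 2019)·Q(Q1 2019) = 329.66×2 + 2227.70×7 + 297.66×11 = 659.32 + 15593.9 + 3274.26 = 19527.48
ΣP(Q1 2019)·Q(Q1 2019) = 300.00×2 + 2781.09×7 + 331.17×11 = 600 + 19467.63 + 3642.87 = 23710.5
Index = 19527.48 / 23710.5 × 100 = 82.3579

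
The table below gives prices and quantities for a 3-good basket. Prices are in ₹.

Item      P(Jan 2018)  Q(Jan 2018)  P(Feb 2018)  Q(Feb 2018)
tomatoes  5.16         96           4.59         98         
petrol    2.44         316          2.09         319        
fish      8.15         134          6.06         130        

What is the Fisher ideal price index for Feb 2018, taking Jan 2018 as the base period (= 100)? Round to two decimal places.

81.19

Laspeyres component (base-period weights):
ΣP(Feb 2018)Q(Jan 2018) = 4.59×96 + 2.09×316 + 6.06×134 = 440.64 + 660.44 + 812.04 = 1913.12
ΣP(Jan 2018)Q(Jan 2018) = 5.16×96 + 2.44×316 + 8.15×134 = 495.36 + 771.04 + 1092.1 = 2358.5
L = 1913.12 / 2358.5 × 100 = 81.1160
Paasche component (current-period weights):
ΣP(Feb 2018)Q(Feb 2018) = 4.59×98 + 2.09×319 + 6.06×130 = 449.82 + 666.71 + 787.8 = 1904.33
ΣP(Jan 2018)Q(Feb 2018) = 5.16×98 + 2.44×319 + 8.15×130 = 505.68 + 778.36 + 1059.5 = 2343.54
P = 1904.33 / 2343.54 × 100 = 81.2587
Fisher = √(L × P) = √(81.1160 × 81.2587) = 81.1873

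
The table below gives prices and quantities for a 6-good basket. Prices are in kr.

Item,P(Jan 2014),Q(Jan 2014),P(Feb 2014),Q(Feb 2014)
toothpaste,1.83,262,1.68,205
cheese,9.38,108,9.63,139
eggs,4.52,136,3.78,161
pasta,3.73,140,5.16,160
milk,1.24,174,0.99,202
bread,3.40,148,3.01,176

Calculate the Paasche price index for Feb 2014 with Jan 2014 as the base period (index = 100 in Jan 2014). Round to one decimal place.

Paasche price index uses current-period quantities as weights.
ΣP(Feb 2014)·Q(Feb 2014) = 1.68×205 + 9.63×139 + 3.78×161 + 5.16×160 + 0.99×202 + 3.01×176 = 344.4 + 1338.57 + 608.58 + 825.6 + 199.98 + 529.76 = 3846.89
ΣP(Jan 2014)·Q(Feb 2014) = 1.83×205 + 9.38×139 + 4.52×161 + 3.73×160 + 1.24×202 + 3.40×176 = 375.15 + 1303.82 + 727.72 + 596.8 + 250.48 + 598.4 = 3852.37
Index = 3846.89 / 3852.37 × 100 = 99.8577

99.9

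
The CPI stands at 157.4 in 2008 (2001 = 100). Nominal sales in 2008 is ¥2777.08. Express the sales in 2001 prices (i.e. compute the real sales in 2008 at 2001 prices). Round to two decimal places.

1764.35

Real = Nominal ÷ (Index/100) = 2777.08 ÷ (157.4/100)
     = 2777.08 ÷ 1.574 = 1764.3456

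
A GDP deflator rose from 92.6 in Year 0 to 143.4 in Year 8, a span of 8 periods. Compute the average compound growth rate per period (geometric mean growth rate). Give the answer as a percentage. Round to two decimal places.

Growth factor = (143.4/92.6)^(1/8) = (1.548596)^(1/8) = 1.056191
Growth rate = 1.056191 − 1 = 0.056191 = 5.6191%

5.62%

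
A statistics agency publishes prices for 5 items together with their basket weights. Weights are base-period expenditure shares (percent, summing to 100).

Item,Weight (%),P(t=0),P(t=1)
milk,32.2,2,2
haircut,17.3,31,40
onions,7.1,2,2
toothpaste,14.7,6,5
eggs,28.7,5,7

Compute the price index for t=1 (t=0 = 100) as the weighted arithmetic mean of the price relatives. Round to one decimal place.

milk: 32.2 × (2/2) = 32.2 × 1.000000 = 32.2000
haircut: 17.3 × (40/31) = 17.3 × 1.290323 = 22.3226
onions: 7.1 × (2/2) = 7.1 × 1.000000 = 7.1000
toothpaste: 14.7 × (5/6) = 14.7 × 0.833333 = 12.2500
eggs: 28.7 × (7/5) = 28.7 × 1.400000 = 40.1800
Index = Σ wᵢ·(p₁ᵢ/p₀ᵢ) = 32.2000 + 22.3226 + 7.1000 + 12.2500 + 40.1800 = 114.0526

114.1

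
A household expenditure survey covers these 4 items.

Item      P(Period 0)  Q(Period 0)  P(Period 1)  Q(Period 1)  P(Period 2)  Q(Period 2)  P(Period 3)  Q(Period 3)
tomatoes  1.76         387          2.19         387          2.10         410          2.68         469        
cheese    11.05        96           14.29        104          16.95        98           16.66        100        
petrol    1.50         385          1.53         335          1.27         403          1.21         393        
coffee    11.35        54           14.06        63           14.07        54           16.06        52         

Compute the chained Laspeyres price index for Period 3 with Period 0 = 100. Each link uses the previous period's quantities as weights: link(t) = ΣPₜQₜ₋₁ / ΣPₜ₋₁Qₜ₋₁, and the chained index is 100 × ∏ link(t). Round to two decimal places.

Link Period 0→Period 1:
ΣP(Period 1)Q(Period 0) = 2.19×387 + 14.29×96 + 1.53×385 + 14.06×54 = 847.53 + 1371.84 + 589.05 + 759.24 = 3567.66
ΣP(Period 0)Q(Period 0) = 1.76×387 + 11.05×96 + 1.50×385 + 11.35×54 = 681.12 + 1060.8 + 577.5 + 612.9 = 2932.32
link = 3567.66/2932.32 = 1.216668
Link Period 1→Period 2:
ΣP(Period 2)Q(Period 1) = 2.10×387 + 16.95×104 + 1.27×335 + 14.07×63 = 812.7 + 1762.8 + 425.45 + 886.41 = 3887.36
ΣP(Period 1)Q(Period 1) = 2.19×387 + 14.29×104 + 1.53×335 + 14.06×63 = 847.53 + 1486.16 + 512.55 + 885.78 = 3732.02
link = 3887.36/3732.02 = 1.041624
Link Period 2→Period 3:
ΣP(Period 3)Q(Period 2) = 2.68×410 + 16.66×98 + 1.21×403 + 16.06×54 = 1098.8 + 1632.68 + 487.63 + 867.24 = 4086.35
ΣP(Period 2)Q(Period 2) = 2.10×410 + 16.95×98 + 1.27×403 + 14.07×54 = 861 + 1661.1 + 511.81 + 759.78 = 3793.69
link = 4086.35/3793.69 = 1.077144
Chained index = 100 × 1.216668 × 1.041624 × 1.077144 = 136.5075

136.51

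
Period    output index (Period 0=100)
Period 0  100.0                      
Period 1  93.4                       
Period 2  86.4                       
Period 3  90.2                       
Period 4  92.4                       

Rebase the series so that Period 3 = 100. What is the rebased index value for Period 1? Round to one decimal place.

Rebased(Period 1) = 93.4 / 90.2 × 100 = 103.5477

103.5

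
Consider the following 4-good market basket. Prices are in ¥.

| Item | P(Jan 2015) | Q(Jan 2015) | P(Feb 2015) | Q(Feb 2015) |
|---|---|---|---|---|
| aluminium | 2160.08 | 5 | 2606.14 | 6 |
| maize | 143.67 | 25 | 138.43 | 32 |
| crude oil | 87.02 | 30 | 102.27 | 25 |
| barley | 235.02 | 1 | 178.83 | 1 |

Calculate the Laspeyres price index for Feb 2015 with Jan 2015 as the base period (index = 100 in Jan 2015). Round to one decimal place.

114.5

Laspeyres price index uses base-period quantities as weights.
ΣP(Feb 2015)·Q(Jan 2015) = 2606.14×5 + 138.43×25 + 102.27×30 + 178.83×1 = 13030.7 + 3460.75 + 3068.1 + 178.83 = 19738.38
ΣP(Jan 2015)·Q(Jan 2015) = 2160.08×5 + 143.67×25 + 87.02×30 + 235.02×1 = 10800.4 + 3591.75 + 2610.6 + 235.02 = 17237.77
Index = 19738.38 / 17237.77 × 100 = 114.5066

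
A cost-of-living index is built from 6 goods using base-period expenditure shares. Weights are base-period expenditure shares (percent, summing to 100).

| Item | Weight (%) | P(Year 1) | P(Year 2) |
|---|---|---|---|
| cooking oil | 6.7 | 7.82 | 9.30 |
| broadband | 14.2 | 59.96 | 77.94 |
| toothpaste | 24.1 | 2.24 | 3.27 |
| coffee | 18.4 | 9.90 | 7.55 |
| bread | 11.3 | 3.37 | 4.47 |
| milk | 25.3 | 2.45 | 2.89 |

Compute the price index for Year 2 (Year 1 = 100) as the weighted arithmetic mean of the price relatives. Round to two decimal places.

120.47

cooking oil: 6.7 × (9.30/7.82) = 6.7 × 1.189258 = 7.9680
broadband: 14.2 × (77.94/59.96) = 14.2 × 1.299867 = 18.4581
toothpaste: 24.1 × (3.27/2.24) = 24.1 × 1.459821 = 35.1817
coffee: 18.4 × (7.55/9.90) = 18.4 × 0.762626 = 14.0323
bread: 11.3 × (4.47/3.37) = 11.3 × 1.326409 = 14.9884
milk: 25.3 × (2.89/2.45) = 25.3 × 1.179592 = 29.8437
Index = Σ wᵢ·(p₁ᵢ/p₀ᵢ) = 7.9680 + 18.4581 + 35.1817 + 14.0323 + 14.9884 + 29.8437 = 120.4723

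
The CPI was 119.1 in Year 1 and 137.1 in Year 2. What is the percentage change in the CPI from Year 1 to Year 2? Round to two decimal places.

15.11%

Change = (137.1 − 119.1) / 119.1 × 100
       = 18.0 / 119.1 × 100 = 15.1134%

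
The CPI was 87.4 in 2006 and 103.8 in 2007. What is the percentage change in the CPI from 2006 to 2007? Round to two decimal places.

18.76%

Change = (103.8 − 87.4) / 87.4 × 100
       = 16.4 / 87.4 × 100 = 18.7643%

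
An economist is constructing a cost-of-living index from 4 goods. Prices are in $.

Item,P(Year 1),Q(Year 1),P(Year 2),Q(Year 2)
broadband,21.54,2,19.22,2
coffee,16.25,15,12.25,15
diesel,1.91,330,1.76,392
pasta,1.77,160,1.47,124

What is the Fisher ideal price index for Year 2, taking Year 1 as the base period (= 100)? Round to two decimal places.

Laspeyres component (base-period weights):
ΣP(Year 2)Q(Year 1) = 19.22×2 + 12.25×15 + 1.76×330 + 1.47×160 = 38.44 + 183.75 + 580.8 + 235.2 = 1038.19
ΣP(Year 1)Q(Year 1) = 21.54×2 + 16.25×15 + 1.91×330 + 1.77×160 = 43.08 + 243.75 + 630.3 + 283.2 = 1200.33
L = 1038.19 / 1200.33 × 100 = 86.4920
Paasche component (current-period weights):
ΣP(Year 2)Q(Year 2) = 19.22×2 + 12.25×15 + 1.76×392 + 1.47×124 = 38.44 + 183.75 + 689.92 + 182.28 = 1094.39
ΣP(Year 1)Q(Year 2) = 21.54×2 + 16.25×15 + 1.91×392 + 1.77×124 = 43.08 + 243.75 + 748.72 + 219.48 = 1255.03
P = 1094.39 / 1255.03 × 100 = 87.2003
Fisher = √(L × P) = √(86.4920 × 87.2003) = 86.8455

86.85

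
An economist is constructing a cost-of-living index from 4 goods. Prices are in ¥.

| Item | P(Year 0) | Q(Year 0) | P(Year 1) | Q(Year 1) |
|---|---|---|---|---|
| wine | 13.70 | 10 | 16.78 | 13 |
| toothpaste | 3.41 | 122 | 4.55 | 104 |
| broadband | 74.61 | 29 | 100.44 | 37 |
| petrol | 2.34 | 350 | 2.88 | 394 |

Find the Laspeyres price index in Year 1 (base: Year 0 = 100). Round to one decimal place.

131.3

Laspeyres price index uses base-period quantities as weights.
ΣP(Year 1)·Q(Year 0) = 16.78×10 + 4.55×122 + 100.44×29 + 2.88×350 = 167.8 + 555.1 + 2912.76 + 1008 = 4643.66
ΣP(Year 0)·Q(Year 0) = 13.70×10 + 3.41×122 + 74.61×29 + 2.34×350 = 137 + 416.02 + 2163.69 + 819 = 3535.71
Index = 4643.66 / 3535.71 × 100 = 131.3360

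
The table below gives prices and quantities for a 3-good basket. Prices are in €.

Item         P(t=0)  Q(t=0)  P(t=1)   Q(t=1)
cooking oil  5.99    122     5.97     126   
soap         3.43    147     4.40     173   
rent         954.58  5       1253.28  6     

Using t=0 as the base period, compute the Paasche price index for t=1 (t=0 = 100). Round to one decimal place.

127.7

Paasche price index uses current-period quantities as weights.
ΣP(t=1)·Q(t=1) = 5.97×126 + 4.40×173 + 1253.28×6 = 752.22 + 761.2 + 7519.68 = 9033.1
ΣP(t=0)·Q(t=1) = 5.99×126 + 3.43×173 + 954.58×6 = 754.74 + 593.39 + 5727.48 = 7075.61
Index = 9033.1 / 7075.61 × 100 = 127.6653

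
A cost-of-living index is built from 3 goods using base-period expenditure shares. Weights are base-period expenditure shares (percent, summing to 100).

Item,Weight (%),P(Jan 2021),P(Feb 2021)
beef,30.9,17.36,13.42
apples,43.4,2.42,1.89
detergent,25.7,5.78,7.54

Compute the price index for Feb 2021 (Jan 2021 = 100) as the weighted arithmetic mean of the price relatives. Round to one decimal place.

91.3

beef: 30.9 × (13.42/17.36) = 30.9 × 0.773041 = 23.8870
apples: 43.4 × (1.89/2.42) = 43.4 × 0.780992 = 33.8950
detergent: 25.7 × (7.54/5.78) = 25.7 × 1.304498 = 33.5256
Index = Σ wᵢ·(p₁ᵢ/p₀ᵢ) = 23.8870 + 33.8950 + 33.5256 = 91.3076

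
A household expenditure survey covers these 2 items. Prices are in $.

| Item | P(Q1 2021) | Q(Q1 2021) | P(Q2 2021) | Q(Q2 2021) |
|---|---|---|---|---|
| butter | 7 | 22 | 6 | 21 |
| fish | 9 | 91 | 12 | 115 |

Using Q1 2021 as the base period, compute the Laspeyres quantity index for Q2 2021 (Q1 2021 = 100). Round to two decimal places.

Laspeyres quantity index uses base-period prices as weights.
ΣP(Q1 2021)·Q(Q2 2021) = 7×21 + 9×115 = 147 + 1035 = 1182
ΣP(Q1 2021)·Q(Q1 2021) = 7×22 + 9×91 = 154 + 819 = 973
Index = 1182 / 973 × 100 = 121.4800

121.48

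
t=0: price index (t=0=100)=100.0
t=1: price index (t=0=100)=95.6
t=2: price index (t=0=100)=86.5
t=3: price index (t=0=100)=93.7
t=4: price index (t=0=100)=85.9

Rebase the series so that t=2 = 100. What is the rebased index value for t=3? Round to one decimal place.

Rebased(t=3) = 93.7 / 86.5 × 100 = 108.3237

108.3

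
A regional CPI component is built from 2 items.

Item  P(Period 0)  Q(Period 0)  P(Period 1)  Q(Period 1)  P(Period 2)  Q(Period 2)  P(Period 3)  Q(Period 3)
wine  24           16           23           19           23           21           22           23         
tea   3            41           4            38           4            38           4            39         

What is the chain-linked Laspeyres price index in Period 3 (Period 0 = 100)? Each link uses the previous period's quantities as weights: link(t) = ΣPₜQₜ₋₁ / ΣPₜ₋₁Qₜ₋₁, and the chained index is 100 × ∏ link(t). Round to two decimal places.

101.46

Link Period 0→Period 1:
ΣP(Period 1)Q(Period 0) = 23×16 + 4×41 = 368 + 164 = 532
ΣP(Period 0)Q(Period 0) = 24×16 + 3×41 = 384 + 123 = 507
link = 532/507 = 1.049310
Link Period 1→Period 2:
ΣP(Period 2)Q(Period 1) = 23×19 + 4×38 = 437 + 152 = 589
ΣP(Period 1)Q(Period 1) = 23×19 + 4×38 = 437 + 152 = 589
link = 589/589 = 1.000000
Link Period 2→Period 3:
ΣP(Period 3)Q(Period 2) = 22×21 + 4×38 = 462 + 152 = 614
ΣP(Period 2)Q(Period 2) = 23×21 + 4×38 = 483 + 152 = 635
link = 614/635 = 0.966929
Chained index = 100 × 1.049310 × 1.000000 × 0.966929 = 101.4608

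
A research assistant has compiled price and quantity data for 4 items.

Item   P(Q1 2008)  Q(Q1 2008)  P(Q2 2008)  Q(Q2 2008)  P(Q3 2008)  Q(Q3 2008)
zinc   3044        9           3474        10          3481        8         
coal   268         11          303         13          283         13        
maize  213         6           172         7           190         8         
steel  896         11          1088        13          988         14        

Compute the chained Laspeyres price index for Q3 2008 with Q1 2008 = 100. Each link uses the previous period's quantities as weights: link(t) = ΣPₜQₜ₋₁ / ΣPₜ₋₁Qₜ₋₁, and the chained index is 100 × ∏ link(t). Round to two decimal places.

111.86

Link Q1 2008→Q2 2008:
ΣP(Q2 2008)Q(Q1 2008) = 3474×9 + 303×11 + 172×6 + 1088×11 = 31266 + 3333 + 1032 + 11968 = 47599
ΣP(Q1 2008)Q(Q1 2008) = 3044×9 + 268×11 + 213×6 + 896×11 = 27396 + 2948 + 1278 + 9856 = 41478
link = 47599/41478 = 1.147572
Link Q2 2008→Q3 2008:
ΣP(Q3 2008)Q(Q2 2008) = 3481×10 + 283×13 + 190×7 + 988×13 = 34810 + 3679 + 1330 + 12844 = 52663
ΣP(Q2 2008)Q(Q2 2008) = 3474×10 + 303×13 + 172×7 + 1088×13 = 34740 + 3939 + 1204 + 14144 = 54027
link = 52663/54027 = 0.974753
Chained index = 100 × 1.147572 × 0.974753 = 111.8600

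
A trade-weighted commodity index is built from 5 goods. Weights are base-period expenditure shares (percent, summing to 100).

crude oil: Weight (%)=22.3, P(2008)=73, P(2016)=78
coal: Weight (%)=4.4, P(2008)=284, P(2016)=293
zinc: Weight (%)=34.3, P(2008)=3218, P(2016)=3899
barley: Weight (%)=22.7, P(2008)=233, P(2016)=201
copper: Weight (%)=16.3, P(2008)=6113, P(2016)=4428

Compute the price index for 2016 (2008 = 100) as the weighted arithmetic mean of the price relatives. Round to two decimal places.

crude oil: 22.3 × (78/73) = 22.3 × 1.068493 = 23.8274
coal: 4.4 × (293/284) = 4.4 × 1.031690 = 4.5394
zinc: 34.3 × (3899/3218) = 34.3 × 1.211622 = 41.5586
barley: 22.7 × (201/233) = 22.7 × 0.862661 = 19.5824
copper: 16.3 × (4428/6113) = 16.3 × 0.724358 = 11.8070
Index = Σ wᵢ·(p₁ᵢ/p₀ᵢ) = 23.8274 + 4.5394 + 41.5586 + 19.5824 + 11.8070 = 101.3149

101.31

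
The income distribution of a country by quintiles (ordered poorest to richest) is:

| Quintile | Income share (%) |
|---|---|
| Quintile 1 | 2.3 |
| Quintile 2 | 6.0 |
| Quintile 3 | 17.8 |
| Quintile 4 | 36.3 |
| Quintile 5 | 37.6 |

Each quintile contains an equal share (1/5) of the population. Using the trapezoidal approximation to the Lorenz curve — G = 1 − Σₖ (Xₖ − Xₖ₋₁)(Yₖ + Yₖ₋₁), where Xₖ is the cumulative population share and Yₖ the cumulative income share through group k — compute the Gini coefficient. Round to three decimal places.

Cumulative income shares Yₖ: 0.0230, 0.0830, 0.2610, 0.6240, 1.0000
Σ (Xₖ−Xₖ₋₁)(Yₖ+Yₖ₋₁) = (1/5)(0.0230+0.0000) + (1/5)(0.0830+0.0230) + (1/5)(0.2610+0.0830) + (1/5)(0.6240+0.2610) + (1/5)(1.0000+0.6240)
  = 0.0046 + 0.0212 + 0.0688 + 0.1770 + 0.3248 = 0.5964
G = 1 − 0.5964 = 0.4036

0.404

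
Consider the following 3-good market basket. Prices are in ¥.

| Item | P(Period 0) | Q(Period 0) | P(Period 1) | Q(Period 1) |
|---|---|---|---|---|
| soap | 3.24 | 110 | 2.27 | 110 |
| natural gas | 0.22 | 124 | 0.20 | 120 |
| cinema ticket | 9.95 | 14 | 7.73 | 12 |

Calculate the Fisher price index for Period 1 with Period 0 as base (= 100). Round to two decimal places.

73.08

Laspeyres component (base-period weights):
ΣP(Period 1)Q(Period 0) = 2.27×110 + 0.20×124 + 7.73×14 = 249.7 + 24.8 + 108.22 = 382.72
ΣP(Period 0)Q(Period 0) = 3.24×110 + 0.22×124 + 9.95×14 = 356.4 + 27.28 + 139.3 = 522.98
L = 382.72 / 522.98 × 100 = 73.1806
Paasche component (current-period weights):
ΣP(Period 1)Q(Period 1) = 2.27×110 + 0.20×120 + 7.73×12 = 249.7 + 24 + 92.76 = 366.46
ΣP(Period 0)Q(Period 1) = 3.24×110 + 0.22×120 + 9.95×12 = 356.4 + 26.4 + 119.4 = 502.2
P = 366.46 / 502.2 × 100 = 72.9709
Fisher = √(L × P) = √(73.1806 × 72.9709) = 73.0757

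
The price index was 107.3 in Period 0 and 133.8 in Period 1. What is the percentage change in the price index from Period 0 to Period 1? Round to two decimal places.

24.70%

Change = (133.8 − 107.3) / 107.3 × 100
       = 26.5 / 107.3 × 100 = 24.6971%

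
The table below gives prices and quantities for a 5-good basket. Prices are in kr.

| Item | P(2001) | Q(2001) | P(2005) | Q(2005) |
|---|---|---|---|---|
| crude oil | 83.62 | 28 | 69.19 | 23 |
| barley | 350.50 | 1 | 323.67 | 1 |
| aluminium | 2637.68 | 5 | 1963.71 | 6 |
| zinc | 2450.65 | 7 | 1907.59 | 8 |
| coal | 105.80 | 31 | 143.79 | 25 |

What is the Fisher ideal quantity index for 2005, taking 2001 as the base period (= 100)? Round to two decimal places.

110.00

Laspeyres component (base-period weights):
ΣP(2001)Q(2005) = 83.62×23 + 350.50×1 + 2637.68×6 + 2450.65×8 + 105.80×25 = 1923.26 + 350.5 + 15826.08 + 19605.2 + 2645 = 40350.04
ΣP(2001)Q(2001) = 83.62×28 + 350.50×1 + 2637.68×5 + 2450.65×7 + 105.80×31 = 2341.36 + 350.5 + 13188.4 + 17154.55 + 3279.8 = 36314.61
L = 40350.04 / 36314.61 × 100 = 111.1124
Paasche component (current-period weights):
ΣP(2005)Q(2005) = 69.19×23 + 323.67×1 + 1963.71×6 + 1907.59×8 + 143.79×25 = 1591.37 + 323.67 + 11782.26 + 15260.72 + 3594.75 = 32552.77
ΣP(2005)Q(2001) = 69.19×28 + 323.67×1 + 1963.71×5 + 1907.59×7 + 143.79×31 = 1937.32 + 323.67 + 9818.55 + 13353.13 + 4457.49 = 29890.16
P = 32552.77 / 29890.16 × 100 = 108.9080
Fisher = √(L × P) = √(111.1124 × 108.9080) = 110.0047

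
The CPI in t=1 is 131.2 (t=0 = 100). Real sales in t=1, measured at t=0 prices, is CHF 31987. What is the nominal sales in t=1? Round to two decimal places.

Nominal = Real × (Index/100) = 31987 × (131.2/100)
        = 31987 × 1.312 = 41966.9440

41966.94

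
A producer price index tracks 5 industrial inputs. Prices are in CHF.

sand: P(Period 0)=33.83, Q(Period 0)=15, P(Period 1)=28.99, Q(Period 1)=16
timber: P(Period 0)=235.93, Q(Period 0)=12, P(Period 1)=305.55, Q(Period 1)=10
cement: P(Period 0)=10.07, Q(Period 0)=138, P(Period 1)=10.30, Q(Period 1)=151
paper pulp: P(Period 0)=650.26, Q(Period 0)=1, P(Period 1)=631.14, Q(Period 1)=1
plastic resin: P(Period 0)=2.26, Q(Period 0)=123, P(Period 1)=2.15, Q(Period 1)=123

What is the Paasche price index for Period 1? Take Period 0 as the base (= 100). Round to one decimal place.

111.6

Paasche price index uses current-period quantities as weights.
ΣP(Period 1)·Q(Period 1) = 28.99×16 + 305.55×10 + 10.30×151 + 631.14×1 + 2.15×123 = 463.84 + 3055.5 + 1555.3 + 631.14 + 264.45 = 5970.23
ΣP(Period 0)·Q(Period 1) = 33.83×16 + 235.93×10 + 10.07×151 + 650.26×1 + 2.26×123 = 541.28 + 2359.3 + 1520.57 + 650.26 + 277.98 = 5349.39
Index = 5970.23 / 5349.39 × 100 = 111.6058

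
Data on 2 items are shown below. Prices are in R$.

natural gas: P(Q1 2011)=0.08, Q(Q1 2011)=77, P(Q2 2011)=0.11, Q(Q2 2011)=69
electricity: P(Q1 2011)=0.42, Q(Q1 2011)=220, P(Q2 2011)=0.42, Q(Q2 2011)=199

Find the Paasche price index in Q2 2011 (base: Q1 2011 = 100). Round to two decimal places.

Paasche price index uses current-period quantities as weights.
ΣP(Q2 2011)·Q(Q2 2011) = 0.11×69 + 0.42×199 = 7.59 + 83.58 = 91.17
ΣP(Q1 2011)·Q(Q2 2011) = 0.08×69 + 0.42×199 = 5.52 + 83.58 = 89.1
Index = 91.17 / 89.1 × 100 = 102.3232

102.32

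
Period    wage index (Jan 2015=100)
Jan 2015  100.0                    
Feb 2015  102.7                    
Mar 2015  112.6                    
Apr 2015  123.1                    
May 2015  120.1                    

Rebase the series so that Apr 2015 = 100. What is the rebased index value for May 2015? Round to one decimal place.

97.6

Rebased(May 2015) = 120.1 / 123.1 × 100 = 97.5630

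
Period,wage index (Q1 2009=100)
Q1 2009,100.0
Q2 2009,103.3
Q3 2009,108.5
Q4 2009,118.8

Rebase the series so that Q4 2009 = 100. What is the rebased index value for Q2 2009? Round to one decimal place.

Rebased(Q2 2009) = 103.3 / 118.8 × 100 = 86.9529

87.0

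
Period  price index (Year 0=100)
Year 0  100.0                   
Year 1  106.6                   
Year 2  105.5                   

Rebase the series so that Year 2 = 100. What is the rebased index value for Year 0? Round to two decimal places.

94.79

Rebased(Year 0) = 100.0 / 105.5 × 100 = 94.7867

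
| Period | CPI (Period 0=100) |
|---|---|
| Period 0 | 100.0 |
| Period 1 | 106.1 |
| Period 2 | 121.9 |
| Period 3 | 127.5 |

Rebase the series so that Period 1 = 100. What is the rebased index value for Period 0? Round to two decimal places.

Rebased(Period 0) = 100.0 / 106.1 × 100 = 94.2507

94.25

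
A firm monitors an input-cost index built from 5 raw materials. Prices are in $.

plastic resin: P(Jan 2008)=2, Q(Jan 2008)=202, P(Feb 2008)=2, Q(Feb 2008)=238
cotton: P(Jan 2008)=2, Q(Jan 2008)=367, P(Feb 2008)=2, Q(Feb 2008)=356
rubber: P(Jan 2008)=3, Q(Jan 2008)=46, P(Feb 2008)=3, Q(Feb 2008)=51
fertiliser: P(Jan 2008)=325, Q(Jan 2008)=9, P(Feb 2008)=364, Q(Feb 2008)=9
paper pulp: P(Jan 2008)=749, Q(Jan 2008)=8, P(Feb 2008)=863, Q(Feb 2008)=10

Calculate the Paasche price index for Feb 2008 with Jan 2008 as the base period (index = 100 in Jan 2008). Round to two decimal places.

Paasche price index uses current-period quantities as weights.
ΣP(Feb 2008)·Q(Feb 2008) = 2×238 + 2×356 + 3×51 + 364×9 + 863×10 = 476 + 712 + 153 + 3276 + 8630 = 13247
ΣP(Jan 2008)·Q(Feb 2008) = 2×238 + 2×356 + 3×51 + 325×9 + 749×10 = 476 + 712 + 153 + 2925 + 7490 = 11756
Index = 13247 / 11756 × 100 = 112.6829

112.68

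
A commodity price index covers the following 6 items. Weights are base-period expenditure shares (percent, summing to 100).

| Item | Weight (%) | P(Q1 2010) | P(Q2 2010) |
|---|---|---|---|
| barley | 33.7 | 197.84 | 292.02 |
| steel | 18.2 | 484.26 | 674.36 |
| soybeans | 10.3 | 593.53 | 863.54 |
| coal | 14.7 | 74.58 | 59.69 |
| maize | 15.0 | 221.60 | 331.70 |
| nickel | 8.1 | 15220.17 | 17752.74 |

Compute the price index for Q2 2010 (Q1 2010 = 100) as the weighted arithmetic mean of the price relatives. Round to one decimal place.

barley: 33.7 × (292.02/197.84) = 33.7 × 1.476041 = 49.7426
steel: 18.2 × (674.36/484.26) = 18.2 × 1.392558 = 25.3446
soybeans: 10.3 × (863.54/593.53) = 10.3 × 1.454922 = 14.9857
coal: 14.7 × (59.69/74.58) = 14.7 × 0.800349 = 11.7651
maize: 15.0 × (331.70/221.60) = 15.0 × 1.496841 = 22.4526
nickel: 8.1 × (17752.74/15220.17) = 8.1 × 1.166396 = 9.4478
Index = Σ wᵢ·(p₁ᵢ/p₀ᵢ) = 49.7426 + 25.3446 + 14.9857 + 11.7651 + 22.4526 + 9.4478 = 133.7384

133.7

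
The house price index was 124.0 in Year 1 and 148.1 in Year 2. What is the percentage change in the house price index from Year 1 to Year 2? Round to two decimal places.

19.44%

Change = (148.1 − 124.0) / 124.0 × 100
       = 24.1 / 124.0 × 100 = 19.4355%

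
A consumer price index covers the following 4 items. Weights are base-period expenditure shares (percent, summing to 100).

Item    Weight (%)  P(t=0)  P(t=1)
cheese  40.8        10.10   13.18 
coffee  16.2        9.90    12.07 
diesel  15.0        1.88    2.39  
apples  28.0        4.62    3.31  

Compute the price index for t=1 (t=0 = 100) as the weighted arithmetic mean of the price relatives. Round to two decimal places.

112.12

cheese: 40.8 × (13.18/10.10) = 40.8 × 1.304950 = 53.2420
coffee: 16.2 × (12.07/9.90) = 16.2 × 1.219192 = 19.7509
diesel: 15.0 × (2.39/1.88) = 15.0 × 1.271277 = 19.0691
apples: 28.0 × (3.31/4.62) = 28.0 × 0.716450 = 20.0606
Index = Σ wᵢ·(p₁ᵢ/p₀ᵢ) = 53.2420 + 19.7509 + 19.0691 + 20.0606 = 112.1226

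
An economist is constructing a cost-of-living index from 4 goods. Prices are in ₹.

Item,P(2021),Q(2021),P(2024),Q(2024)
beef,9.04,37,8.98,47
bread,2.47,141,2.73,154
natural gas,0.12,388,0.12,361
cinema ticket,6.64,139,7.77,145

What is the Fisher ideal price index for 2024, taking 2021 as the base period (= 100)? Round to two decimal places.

Laspeyres component (base-period weights):
ΣP(2024)Q(2021) = 8.98×37 + 2.73×141 + 0.12×388 + 7.77×139 = 332.26 + 384.93 + 46.56 + 1080.03 = 1843.78
ΣP(2021)Q(2021) = 9.04×37 + 2.47×141 + 0.12×388 + 6.64×139 = 334.48 + 348.27 + 46.56 + 922.96 = 1652.27
L = 1843.78 / 1652.27 × 100 = 111.5907
Paasche component (current-period weights):
ΣP(2024)Q(2024) = 8.98×47 + 2.73×154 + 0.12×361 + 7.77×145 = 422.06 + 420.42 + 43.32 + 1126.65 = 2012.45
ΣP(2021)Q(2024) = 9.04×47 + 2.47×154 + 0.12×361 + 6.64×145 = 424.88 + 380.38 + 43.32 + 962.8 = 1811.38
P = 2012.45 / 1811.38 × 100 = 111.1004
Fisher = √(L × P) = √(111.5907 × 111.1004) = 111.3453

111.35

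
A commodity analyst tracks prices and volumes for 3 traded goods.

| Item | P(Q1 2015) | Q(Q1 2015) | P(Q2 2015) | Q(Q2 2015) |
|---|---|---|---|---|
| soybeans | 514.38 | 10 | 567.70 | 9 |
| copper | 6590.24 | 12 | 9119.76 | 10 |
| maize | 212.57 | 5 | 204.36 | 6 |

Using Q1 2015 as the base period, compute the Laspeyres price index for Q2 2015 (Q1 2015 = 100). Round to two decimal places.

136.17

Laspeyres price index uses base-period quantities as weights.
ΣP(Q2 2015)·Q(Q1 2015) = 567.70×10 + 9119.76×12 + 204.36×5 = 5677 + 109437.12 + 1021.8 = 116135.92
ΣP(Q1 2015)·Q(Q1 2015) = 514.38×10 + 6590.24×12 + 212.57×5 = 5143.8 + 79082.88 + 1062.85 = 85289.53
Index = 116135.92 / 85289.53 × 100 = 136.1667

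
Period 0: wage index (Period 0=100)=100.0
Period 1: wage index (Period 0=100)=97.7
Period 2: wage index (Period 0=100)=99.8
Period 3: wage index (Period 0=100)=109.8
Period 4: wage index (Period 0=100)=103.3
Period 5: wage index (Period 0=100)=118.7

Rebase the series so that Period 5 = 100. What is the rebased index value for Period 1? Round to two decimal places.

Rebased(Period 1) = 97.7 / 118.7 × 100 = 82.3083

82.31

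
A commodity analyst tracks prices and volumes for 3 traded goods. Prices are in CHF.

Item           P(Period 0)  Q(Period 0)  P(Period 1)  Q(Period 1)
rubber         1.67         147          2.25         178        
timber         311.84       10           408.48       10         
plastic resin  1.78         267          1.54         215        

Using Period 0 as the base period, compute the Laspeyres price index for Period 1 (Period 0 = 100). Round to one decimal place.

Laspeyres price index uses base-period quantities as weights.
ΣP(Period 1)·Q(Period 0) = 2.25×147 + 408.48×10 + 1.54×267 = 330.75 + 4084.8 + 411.18 = 4826.73
ΣP(Period 0)·Q(Period 0) = 1.67×147 + 311.84×10 + 1.78×267 = 245.49 + 3118.4 + 475.26 = 3839.15
Index = 4826.73 / 3839.15 × 100 = 125.7239

125.7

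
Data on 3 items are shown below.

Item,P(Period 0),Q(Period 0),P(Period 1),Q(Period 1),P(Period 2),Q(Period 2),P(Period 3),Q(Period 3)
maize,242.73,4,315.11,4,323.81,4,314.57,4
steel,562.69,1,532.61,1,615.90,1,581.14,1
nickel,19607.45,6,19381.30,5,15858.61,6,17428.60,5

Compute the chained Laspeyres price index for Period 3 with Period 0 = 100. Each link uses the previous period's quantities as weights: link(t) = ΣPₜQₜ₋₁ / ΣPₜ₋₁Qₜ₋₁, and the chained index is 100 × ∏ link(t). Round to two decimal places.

Link Period 0→Period 1:
ΣP(Period 1)Q(Period 0) = 315.11×4 + 532.61×1 + 19381.30×6 = 1260.44 + 532.61 + 116287.8 = 118080.85
ΣP(Period 0)Q(Period 0) = 242.73×4 + 562.69×1 + 19607.45×6 = 970.92 + 562.69 + 117644.7 = 119178.31
link = 118080.85/119178.31 = 0.990791
Link Period 1→Period 2:
ΣP(Period 2)Q(Period 1) = 323.81×4 + 615.90×1 + 15858.61×5 = 1295.24 + 615.9 + 79293.05 = 81204.19
ΣP(Period 1)Q(Period 1) = 315.11×4 + 532.61×1 + 19381.30×5 = 1260.44 + 532.61 + 96906.5 = 98699.55
link = 81204.19/98699.55 = 0.822741
Link Period 2→Period 3:
ΣP(Period 3)Q(Period 2) = 314.57×4 + 581.14×1 + 17428.60×6 = 1258.28 + 581.14 + 104571.6 = 106411.02
ΣP(Period 2)Q(Period 2) = 323.81×4 + 615.90×1 + 15858.61×6 = 1295.24 + 615.9 + 95151.66 = 97062.8
link = 106411.02/97062.8 = 1.096311
Chained index = 100 × 0.990791 × 0.822741 × 1.096311 = 89.3674

89.37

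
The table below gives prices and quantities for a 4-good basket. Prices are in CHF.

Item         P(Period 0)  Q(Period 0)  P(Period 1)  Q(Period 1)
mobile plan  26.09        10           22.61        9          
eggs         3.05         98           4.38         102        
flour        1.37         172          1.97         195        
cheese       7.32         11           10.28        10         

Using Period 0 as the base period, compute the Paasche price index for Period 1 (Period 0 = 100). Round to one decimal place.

Paasche price index uses current-period quantities as weights.
ΣP(Period 1)·Q(Period 1) = 22.61×9 + 4.38×102 + 1.97×195 + 10.28×10 = 203.49 + 446.76 + 384.15 + 102.8 = 1137.2
ΣP(Period 0)·Q(Period 1) = 26.09×9 + 3.05×102 + 1.37×195 + 7.32×10 = 234.81 + 311.1 + 267.15 + 73.2 = 886.26
Index = 1137.2 / 886.26 × 100 = 128.3145

128.3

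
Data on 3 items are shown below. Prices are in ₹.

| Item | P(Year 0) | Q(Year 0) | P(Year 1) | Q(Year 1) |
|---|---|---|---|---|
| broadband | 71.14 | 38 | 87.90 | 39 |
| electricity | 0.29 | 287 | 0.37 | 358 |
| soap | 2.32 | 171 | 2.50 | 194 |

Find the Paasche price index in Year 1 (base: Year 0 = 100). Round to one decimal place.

121.5

Paasche price index uses current-period quantities as weights.
ΣP(Year 1)·Q(Year 1) = 87.90×39 + 0.37×358 + 2.50×194 = 3428.1 + 132.46 + 485 = 4045.56
ΣP(Year 0)·Q(Year 1) = 71.14×39 + 0.29×358 + 2.32×194 = 2774.46 + 103.82 + 450.08 = 3328.36
Index = 4045.56 / 3328.36 × 100 = 121.5481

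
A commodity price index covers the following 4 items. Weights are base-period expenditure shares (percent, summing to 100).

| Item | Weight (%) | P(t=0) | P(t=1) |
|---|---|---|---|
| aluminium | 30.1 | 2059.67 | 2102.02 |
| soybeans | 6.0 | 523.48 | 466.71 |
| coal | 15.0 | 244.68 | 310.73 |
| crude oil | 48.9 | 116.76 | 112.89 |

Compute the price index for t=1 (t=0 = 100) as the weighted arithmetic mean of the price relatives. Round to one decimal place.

102.4

aluminium: 30.1 × (2102.02/2059.67) = 30.1 × 1.020562 = 30.7189
soybeans: 6.0 × (466.71/523.48) = 6.0 × 0.891553 = 5.3493
coal: 15.0 × (310.73/244.68) = 15.0 × 1.269944 = 19.0492
crude oil: 48.9 × (112.89/116.76) = 48.9 × 0.966855 = 47.2792
Index = Σ wᵢ·(p₁ᵢ/p₀ᵢ) = 30.7189 + 5.3493 + 19.0492 + 47.2792 = 102.3966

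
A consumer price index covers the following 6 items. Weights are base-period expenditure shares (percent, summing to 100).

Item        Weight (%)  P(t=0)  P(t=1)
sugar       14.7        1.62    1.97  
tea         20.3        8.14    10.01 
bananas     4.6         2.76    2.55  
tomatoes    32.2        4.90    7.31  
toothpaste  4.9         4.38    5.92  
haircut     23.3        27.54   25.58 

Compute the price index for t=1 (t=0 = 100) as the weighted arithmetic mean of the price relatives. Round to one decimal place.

123.4

sugar: 14.7 × (1.97/1.62) = 14.7 × 1.216049 = 17.8759
tea: 20.3 × (10.01/8.14) = 20.3 × 1.229730 = 24.9635
bananas: 4.6 × (2.55/2.76) = 4.6 × 0.923913 = 4.2500
tomatoes: 32.2 × (7.31/4.90) = 32.2 × 1.491837 = 48.0371
toothpaste: 4.9 × (5.92/4.38) = 4.9 × 1.351598 = 6.6228
haircut: 23.3 × (25.58/27.54) = 23.3 × 0.928831 = 21.6418
Index = Σ wᵢ·(p₁ᵢ/p₀ᵢ) = 17.8759 + 24.9635 + 4.2500 + 48.0371 + 6.6228 + 21.6418 = 123.3912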